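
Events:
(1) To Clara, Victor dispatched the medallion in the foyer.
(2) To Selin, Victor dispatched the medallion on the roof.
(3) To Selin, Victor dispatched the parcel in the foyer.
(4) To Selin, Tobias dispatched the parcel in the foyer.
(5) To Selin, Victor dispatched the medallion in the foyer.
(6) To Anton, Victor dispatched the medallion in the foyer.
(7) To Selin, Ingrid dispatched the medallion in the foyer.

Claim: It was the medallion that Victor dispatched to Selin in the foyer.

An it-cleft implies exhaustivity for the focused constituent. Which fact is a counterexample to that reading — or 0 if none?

The cleft puts "the medallion" in focus and presupposes the open proposition with agent = Victor, recipient = Selin, setting = in the foyer.
The exhaustive reading says no other thing fits that background.
Fact (3) shares the background but with thing = the parcel; exhaustivity is violated.

3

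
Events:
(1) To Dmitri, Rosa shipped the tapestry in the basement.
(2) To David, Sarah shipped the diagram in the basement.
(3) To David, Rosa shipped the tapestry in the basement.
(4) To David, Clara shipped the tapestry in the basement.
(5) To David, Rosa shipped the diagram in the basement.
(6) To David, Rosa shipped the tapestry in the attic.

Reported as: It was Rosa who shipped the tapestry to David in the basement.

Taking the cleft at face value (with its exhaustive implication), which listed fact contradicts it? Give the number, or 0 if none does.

The cleft puts "Rosa" in focus and presupposes the open proposition with the tapestry as thing and David as recipient and in the basement as setting.
Exhaustivity: Rosa is the only agent satisfying that background.
But fact (4) also has the tapestry as thing and David as recipient and in the basement as setting, with agent = Clara — so the exhaustive reading fails.

4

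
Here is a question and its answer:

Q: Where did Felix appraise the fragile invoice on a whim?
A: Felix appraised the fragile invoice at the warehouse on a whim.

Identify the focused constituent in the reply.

at the warehouse

The wh-word "where" asks about the location.
In the answer, "Felix", "the fragile invoice" and "on a whim" are given — repeated from the question.
The constituent filling the location gap is "at the warehouse"; that is the focus and would carry nuclear stress.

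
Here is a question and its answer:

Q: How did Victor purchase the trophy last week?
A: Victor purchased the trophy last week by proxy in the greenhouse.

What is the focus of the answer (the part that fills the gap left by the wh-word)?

The wh-word "how" asks about the manner.
In the answer, "Victor", "the trophy" and "last week" are given — repeated from the question.
"in the greenhouse" is also new, but it specifies the location, which is not what the question asks about — so it is not the focus.
The constituent filling the manner gap is "by proxy"; that is the focus.

by proxy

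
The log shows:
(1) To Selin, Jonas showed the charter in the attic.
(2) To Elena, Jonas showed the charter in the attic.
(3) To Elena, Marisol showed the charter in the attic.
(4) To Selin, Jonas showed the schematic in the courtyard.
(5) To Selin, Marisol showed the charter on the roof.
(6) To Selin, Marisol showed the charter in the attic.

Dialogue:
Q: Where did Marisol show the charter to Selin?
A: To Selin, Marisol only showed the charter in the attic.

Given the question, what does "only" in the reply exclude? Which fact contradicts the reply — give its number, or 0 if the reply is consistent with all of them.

Answering "Where did ...?" puts focus on the setting — here, "in the attic".
"Only" then excludes alternative settings while the background — same agent, thing, recipient (Marisol / the charter / Selin) — is held fixed.
Fact (5) shares the background with a different setting (on the roof) — counterexample.
(Fact (3) would refute a reading with focus on the recipient — but that is not what the question asks.)

5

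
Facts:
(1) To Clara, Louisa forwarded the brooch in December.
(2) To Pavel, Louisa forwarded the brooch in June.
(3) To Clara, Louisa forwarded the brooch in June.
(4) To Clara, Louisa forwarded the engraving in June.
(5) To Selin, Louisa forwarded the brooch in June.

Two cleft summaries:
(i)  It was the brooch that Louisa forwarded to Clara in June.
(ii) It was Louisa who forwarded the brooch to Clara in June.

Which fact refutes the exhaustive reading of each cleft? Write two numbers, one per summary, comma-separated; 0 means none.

4, 0

(i): focus "the brooch". Looking for same agent, recipient, setting (Louisa / Clara / in June) with some other thing — fact (4) has the engraving there. Refuted.
(ii): focus "Louisa". No fact shares same thing, recipient, setting (the brooch / Clara / in June) with a different agent. 0.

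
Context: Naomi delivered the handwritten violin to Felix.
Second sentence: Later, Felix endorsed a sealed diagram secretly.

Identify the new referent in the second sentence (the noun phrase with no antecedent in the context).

"Felix" in the second sentence is given — already mentioned in the context.
"a sealed diagram" has no antecedent in the context; it is discourse-new (the indefinite article also signals a new referent).

a sealed diagram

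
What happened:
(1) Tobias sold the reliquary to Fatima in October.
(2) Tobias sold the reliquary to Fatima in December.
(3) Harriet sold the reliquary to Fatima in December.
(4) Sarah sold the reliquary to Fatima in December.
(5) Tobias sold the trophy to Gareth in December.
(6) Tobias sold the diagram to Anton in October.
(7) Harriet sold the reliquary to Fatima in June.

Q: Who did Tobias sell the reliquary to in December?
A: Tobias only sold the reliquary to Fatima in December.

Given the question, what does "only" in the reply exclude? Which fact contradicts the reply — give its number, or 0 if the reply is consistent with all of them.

Answering "Who did ... to ...?" puts focus on the recipient — here, "Fatima".
So "only" ranges over recipients; the rest (Tobias as agent and the reliquary as thing and in December as setting) is presupposed.
No listed fact shares that background with another recipient. Nothing contradicts the reply.
(Fact (1) would refute a reading with focus on the setting — but that is not what the question asks.)

0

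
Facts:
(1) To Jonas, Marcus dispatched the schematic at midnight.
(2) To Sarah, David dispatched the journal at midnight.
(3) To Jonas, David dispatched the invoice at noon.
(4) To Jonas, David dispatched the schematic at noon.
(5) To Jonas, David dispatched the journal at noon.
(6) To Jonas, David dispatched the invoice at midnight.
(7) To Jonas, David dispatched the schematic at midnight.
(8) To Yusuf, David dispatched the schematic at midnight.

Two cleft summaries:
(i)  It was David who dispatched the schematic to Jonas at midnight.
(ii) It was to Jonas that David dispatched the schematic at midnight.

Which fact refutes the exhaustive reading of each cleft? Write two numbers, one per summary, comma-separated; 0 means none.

(i): focus "David". Looking for the schematic as thing and Jonas as recipient and at midnight as setting with some other agent — fact (1) has Marcus there. Refuted.
(ii): focus "Jonas". Looking for David as agent and the schematic as thing and at midnight as setting with some other recipient — fact (8) has Yusuf there. Refuted.

1, 8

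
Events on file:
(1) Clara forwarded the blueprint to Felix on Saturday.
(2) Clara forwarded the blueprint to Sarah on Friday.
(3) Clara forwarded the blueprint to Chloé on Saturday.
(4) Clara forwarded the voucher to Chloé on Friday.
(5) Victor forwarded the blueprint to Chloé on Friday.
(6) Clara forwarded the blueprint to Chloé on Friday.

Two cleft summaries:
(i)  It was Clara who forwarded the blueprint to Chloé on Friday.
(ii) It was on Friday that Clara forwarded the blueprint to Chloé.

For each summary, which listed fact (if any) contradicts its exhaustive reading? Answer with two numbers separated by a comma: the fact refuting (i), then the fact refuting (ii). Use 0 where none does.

Summary (i) focuses "Clara" (the agent); background the blueprint as thing and Chloé as recipient and on Friday as setting. Fact (5) matches that background with agent = Victor — refutes (i).
Summary (ii) focuses "on Friday" (the setting); background Clara as agent and the blueprint as thing and Chloé as recipient. Fact (3) matches that background with setting = on Saturday — refutes (ii).

5, 3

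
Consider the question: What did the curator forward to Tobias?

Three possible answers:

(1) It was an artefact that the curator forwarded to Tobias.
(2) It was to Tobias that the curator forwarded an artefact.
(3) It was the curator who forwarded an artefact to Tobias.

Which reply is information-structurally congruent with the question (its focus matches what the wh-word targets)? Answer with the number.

The question word "what" targets the direct object.
Option (1) clefts "an artefact" — that matches what the question asks about.
Option (2) clefts "to Tobias" — the recipient, not what was asked.
Option (3) clefts "the curator" — the subject (agent), not what was asked.
So the congruent reply is (1).

1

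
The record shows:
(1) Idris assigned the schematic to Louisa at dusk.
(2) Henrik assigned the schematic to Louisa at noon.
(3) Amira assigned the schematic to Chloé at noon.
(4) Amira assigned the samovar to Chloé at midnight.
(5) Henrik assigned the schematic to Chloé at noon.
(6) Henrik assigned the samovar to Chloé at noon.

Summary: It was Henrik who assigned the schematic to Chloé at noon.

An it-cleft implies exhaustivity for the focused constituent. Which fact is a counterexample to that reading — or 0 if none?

3

Focus of the cleft: "Henrik" (the agent). Presupposed background: thing = the schematic, recipient = Chloé, setting = at noon.
Exhaustivity: Henrik is the only agent satisfying that background.
But fact (3) also has thing = the schematic, recipient = Chloé, setting = at noon, with agent = Amira — so the exhaustive reading fails.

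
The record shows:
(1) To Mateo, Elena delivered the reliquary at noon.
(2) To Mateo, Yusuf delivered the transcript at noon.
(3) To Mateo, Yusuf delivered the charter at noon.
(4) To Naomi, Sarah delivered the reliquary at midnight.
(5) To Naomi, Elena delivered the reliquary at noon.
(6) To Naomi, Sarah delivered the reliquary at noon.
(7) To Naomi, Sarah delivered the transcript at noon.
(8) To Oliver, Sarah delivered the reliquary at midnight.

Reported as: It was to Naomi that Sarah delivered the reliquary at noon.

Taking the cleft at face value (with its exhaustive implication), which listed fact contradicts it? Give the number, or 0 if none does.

The cleft puts "Naomi" in focus and presupposes the open proposition with agent = Sarah, thing = the reliquary, setting = at noon.
The exhaustive reading says no other recipient fits that background.
No listed fact matches the background with a different recipient. Exhaustivity holds.

0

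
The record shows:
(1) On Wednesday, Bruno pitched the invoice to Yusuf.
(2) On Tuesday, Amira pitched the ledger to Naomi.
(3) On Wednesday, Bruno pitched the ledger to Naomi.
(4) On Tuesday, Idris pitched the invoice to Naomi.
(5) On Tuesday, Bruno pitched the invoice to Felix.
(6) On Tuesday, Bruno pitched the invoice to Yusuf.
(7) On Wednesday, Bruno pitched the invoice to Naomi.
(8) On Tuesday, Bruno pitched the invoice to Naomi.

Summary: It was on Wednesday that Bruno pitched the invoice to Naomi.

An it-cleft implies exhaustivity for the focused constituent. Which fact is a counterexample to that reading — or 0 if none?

Focus of the cleft: "on Wednesday" (the setting). Presupposed background: same agent, thing, recipient (Bruno / the invoice / Naomi).
Exhaustivity: on Wednesday is the only setting satisfying that background.
But fact (8) also has same agent, thing, recipient (Bruno / the invoice / Naomi), with setting = on Tuesday — so the exhaustive reading fails.

8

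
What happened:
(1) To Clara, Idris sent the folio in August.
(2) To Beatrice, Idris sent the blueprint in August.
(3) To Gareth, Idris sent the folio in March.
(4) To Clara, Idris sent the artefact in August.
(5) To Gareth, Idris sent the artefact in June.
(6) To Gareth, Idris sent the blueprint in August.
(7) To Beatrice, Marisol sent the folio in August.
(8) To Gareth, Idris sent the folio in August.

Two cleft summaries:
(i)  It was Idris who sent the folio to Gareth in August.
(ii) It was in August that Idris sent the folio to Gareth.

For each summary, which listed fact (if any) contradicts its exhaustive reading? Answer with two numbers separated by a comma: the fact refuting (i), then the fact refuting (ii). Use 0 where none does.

0, 3

Summary (i) focuses "Idris" (the agent); background same thing, recipient, setting (the folio / Gareth / in August). No fact matches that background with a different agent, so 0.
Summary (ii) focuses "in August" (the setting); background same agent, thing, recipient (Idris / the folio / Gareth). Fact (3) matches that background with setting = in March — refutes (ii).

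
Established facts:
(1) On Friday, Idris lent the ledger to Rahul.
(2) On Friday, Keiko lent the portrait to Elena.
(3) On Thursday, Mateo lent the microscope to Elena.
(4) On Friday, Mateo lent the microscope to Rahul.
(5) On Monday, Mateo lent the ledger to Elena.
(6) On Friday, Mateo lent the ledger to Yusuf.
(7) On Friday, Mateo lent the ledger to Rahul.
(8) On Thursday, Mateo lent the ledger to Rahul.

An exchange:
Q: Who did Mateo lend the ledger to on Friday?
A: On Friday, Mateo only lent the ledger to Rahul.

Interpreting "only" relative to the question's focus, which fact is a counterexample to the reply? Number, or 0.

6

The question "Who did ... to ...?" targets the recipient, so in the reply the focus falls on "Rahul".
"Only" then excludes alternative recipients while the background — Mateo as agent and the ledger as thing and on Friday as setting — is held fixed.
Fact (6) shares the background with a different recipient (Yusuf) — counterexample.
(Fact (4) would refute a reading with focus on the thing — but that is not what the question asks.)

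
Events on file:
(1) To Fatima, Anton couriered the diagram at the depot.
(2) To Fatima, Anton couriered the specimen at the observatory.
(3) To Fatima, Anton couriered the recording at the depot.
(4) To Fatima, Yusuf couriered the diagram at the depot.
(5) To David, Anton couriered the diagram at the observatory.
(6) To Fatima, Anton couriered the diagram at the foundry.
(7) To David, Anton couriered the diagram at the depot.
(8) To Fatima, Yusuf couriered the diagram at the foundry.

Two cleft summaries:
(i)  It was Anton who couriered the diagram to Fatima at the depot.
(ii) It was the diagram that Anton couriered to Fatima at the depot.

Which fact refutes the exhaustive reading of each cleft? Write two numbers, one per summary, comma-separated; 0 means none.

Summary (i) focuses "Anton" (the agent); background thing = the diagram, recipient = Fatima, setting = at the depot. Fact (4) matches that background with agent = Yusuf — refutes (i).
Summary (ii) focuses "the diagram" (the thing); background agent = Anton, recipient = Fatima, setting = at the depot. Fact (3) matches that background with thing = the recording — refutes (ii).

4, 3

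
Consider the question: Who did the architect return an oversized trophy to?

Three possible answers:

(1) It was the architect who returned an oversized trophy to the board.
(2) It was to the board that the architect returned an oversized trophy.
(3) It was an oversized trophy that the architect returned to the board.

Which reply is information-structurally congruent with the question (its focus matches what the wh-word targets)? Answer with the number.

2

The question word "who" targets the recipient.
Option (1) clefts "the architect" — the subject (agent), not what was asked.
Option (2) clefts "to the board" — that matches what the question asks about.
Option (3) clefts "an oversized trophy" — the direct object, not what was asked.
So the congruent reply is (2).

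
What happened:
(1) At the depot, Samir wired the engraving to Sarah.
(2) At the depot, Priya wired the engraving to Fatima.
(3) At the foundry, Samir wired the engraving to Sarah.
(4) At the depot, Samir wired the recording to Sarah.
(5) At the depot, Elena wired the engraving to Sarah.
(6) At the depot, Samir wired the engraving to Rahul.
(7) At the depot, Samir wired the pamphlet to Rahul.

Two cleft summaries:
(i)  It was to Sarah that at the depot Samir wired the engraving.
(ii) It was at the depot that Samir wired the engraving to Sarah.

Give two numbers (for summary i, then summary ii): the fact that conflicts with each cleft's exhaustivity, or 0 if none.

6, 3

Summary (i) focuses "Sarah" (the recipient); background agent = Samir, thing = the engraving, setting = at the depot. Fact (6) matches that background with recipient = Rahul — refutes (i).
Summary (ii) focuses "at the depot" (the setting); background agent = Samir, thing = the engraving, recipient = Sarah. Fact (3) matches that background with setting = at the foundry — refutes (ii).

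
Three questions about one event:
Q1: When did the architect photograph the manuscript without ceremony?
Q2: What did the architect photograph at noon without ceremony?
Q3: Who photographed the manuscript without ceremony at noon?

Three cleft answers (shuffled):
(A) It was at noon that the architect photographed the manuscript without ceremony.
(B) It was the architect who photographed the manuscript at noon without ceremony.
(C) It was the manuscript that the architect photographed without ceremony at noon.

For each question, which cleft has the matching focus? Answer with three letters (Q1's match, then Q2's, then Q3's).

Q1 asks about the time; cleft (A) focuses "at noon", which is the time — so Q1 → A.
Q2 asks about the direct object; cleft (C) focuses "the manuscript", which is the direct object — so Q2 → C.
Q3 asks about the subject (agent); cleft (B) focuses "the architect", which is the subject (agent) — so Q3 → B.
Mapping: Q1→A, Q2→C, Q3→B.

ACB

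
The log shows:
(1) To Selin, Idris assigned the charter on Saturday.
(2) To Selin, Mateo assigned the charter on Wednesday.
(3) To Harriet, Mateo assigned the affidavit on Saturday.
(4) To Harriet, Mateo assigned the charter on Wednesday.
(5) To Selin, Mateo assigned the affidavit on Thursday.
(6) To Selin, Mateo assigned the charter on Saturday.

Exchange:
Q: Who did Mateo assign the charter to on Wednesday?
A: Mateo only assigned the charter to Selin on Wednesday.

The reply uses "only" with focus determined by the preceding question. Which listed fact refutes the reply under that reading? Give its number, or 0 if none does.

4

The question "Who did ... to ...?" targets the recipient, so in the reply the focus falls on "Selin".
"Only" then excludes alternative recipients while the background — agent = Mateo, thing = the charter, setting = on Wednesday — is held fixed.
Fact (4) shares the background with a different recipient (Harriet) — counterexample.
(Fact (6) would refute a reading with focus on the setting — but that is not what the question asks.)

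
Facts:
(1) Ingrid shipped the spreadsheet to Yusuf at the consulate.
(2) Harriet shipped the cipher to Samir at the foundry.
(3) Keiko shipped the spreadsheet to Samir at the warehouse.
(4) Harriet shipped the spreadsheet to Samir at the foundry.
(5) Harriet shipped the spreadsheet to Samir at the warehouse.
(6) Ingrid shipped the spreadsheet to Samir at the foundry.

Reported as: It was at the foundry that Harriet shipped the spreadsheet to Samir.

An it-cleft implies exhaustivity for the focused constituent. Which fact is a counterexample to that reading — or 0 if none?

5

The cleft puts "at the foundry" in focus and presupposes the open proposition with agent = Harriet, thing = the spreadsheet, recipient = Samir.
The exhaustive reading says no other setting fits that background.
Fact (5) shares the background but with setting = at the warehouse; exhaustivity is violated.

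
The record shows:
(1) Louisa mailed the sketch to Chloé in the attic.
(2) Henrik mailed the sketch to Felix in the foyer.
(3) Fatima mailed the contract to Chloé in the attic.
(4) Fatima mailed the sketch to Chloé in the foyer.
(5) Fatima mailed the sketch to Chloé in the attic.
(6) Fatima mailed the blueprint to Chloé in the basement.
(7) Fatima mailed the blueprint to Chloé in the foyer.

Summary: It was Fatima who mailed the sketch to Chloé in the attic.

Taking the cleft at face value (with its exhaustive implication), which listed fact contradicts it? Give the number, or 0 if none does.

1

Focus of the cleft: "Fatima" (the agent). Presupposed background: the sketch as thing and Chloé as recipient and in the attic as setting.
Exhaustivity: Fatima is the only agent satisfying that background.
But fact (1) also has the sketch as thing and Chloé as recipient and in the attic as setting, with agent = Louisa — so the exhaustive reading fails.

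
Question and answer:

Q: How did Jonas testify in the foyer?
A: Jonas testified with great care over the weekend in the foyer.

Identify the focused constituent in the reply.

The wh-word "how" asks about the manner.
In the answer, "Jonas" and "in the foyer" are given — repeated from the question.
"over the weekend" is also new, but it specifies the time, which is not what the question asks about — so it is not the focus.
The constituent filling the manner gap is "with great care"; that is the focus.

with great care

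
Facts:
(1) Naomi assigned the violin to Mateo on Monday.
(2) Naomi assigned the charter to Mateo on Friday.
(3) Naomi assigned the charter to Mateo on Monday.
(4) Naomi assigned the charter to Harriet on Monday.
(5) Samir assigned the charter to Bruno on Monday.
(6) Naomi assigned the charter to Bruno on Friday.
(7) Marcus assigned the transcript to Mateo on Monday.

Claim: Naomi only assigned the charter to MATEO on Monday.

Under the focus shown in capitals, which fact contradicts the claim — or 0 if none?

4

The capitals mark "Mateo" as focus. So "only" rules out other recipients, with the rest (same agent, thing, setting (Naomi / the charter / on Monday)) as background.
Fact (4) matches on same agent, thing, setting (Naomi / the charter / on Monday), but has recipient = Harriet instead. That refutes the claim.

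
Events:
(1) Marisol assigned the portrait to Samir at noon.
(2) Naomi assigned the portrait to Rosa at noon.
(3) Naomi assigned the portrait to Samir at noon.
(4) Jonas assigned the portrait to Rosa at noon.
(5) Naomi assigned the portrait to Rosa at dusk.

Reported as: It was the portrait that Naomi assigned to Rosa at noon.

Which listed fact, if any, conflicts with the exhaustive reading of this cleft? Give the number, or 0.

0

The cleft puts "the portrait" in focus and presupposes the open proposition with Naomi as agent and Rosa as recipient and at noon as setting.
The exhaustive reading says no other thing fits that background.
No listed fact matches the background with a different thing. Exhaustivity holds.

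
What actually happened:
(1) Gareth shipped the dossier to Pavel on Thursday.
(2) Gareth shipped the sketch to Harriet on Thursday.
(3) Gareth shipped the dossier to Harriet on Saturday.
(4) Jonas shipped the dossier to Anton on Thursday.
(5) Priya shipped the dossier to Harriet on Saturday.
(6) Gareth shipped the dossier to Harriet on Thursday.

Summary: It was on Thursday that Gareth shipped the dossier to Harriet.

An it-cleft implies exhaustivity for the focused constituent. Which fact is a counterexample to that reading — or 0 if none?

3

Focus of the cleft: "on Thursday" (the setting). Presupposed background: agent = Gareth, thing = the dossier, recipient = Harriet.
Exhaustivity: on Thursday is the only setting satisfying that background.
But fact (3) also has agent = Gareth, thing = the dossier, recipient = Harriet, with setting = on Saturday — so the exhaustive reading fails.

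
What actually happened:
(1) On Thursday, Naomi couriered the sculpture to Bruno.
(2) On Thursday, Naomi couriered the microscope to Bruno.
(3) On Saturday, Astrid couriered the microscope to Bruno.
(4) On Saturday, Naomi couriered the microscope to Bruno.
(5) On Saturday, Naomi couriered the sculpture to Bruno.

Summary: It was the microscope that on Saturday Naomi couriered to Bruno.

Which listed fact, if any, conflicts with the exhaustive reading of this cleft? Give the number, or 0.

Focus of the cleft: "the microscope" (the thing). Presupposed background: agent = Naomi, recipient = Bruno, setting = on Saturday.
The exhaustive reading says no other thing fits that background.
Fact (5) shares the background but with thing = the sculpture; exhaustivity is violated.

5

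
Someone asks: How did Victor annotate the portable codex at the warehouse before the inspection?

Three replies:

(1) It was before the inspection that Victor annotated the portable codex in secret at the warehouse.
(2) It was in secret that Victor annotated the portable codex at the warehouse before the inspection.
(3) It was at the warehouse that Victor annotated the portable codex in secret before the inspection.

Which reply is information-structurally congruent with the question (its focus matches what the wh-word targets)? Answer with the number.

The question word "how" targets the manner.
Option (1) clefts "before the inspection" — the time, not what was asked.
Option (2) clefts "in secret" — that matches what the question asks about.
Option (3) clefts "at the warehouse" — the location, not what was asked.
So the congruent reply is (2).

2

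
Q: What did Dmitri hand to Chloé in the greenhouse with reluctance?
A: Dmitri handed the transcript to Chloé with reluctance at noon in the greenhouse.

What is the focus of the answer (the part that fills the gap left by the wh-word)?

the transcript

The wh-word "what" asks about the direct object.
In the answer, "Dmitri", "to Chloé", "with reluctance" and "in the greenhouse" are given — repeated from the question.
"at noon" is also new, but it specifies the time, which is not what the question asks about — so it is not the focus.
The constituent filling the direct object gap is "the transcript"; that is the focus.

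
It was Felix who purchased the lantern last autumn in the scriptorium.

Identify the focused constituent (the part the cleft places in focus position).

In an it-cleft "It was X that/who ...", the clefted constituent X is the focus; the that/who-clause expresses the presupposed open proposition.
Here the focus is "Felix". The backgrounded (presupposed) material includes "the lantern", "last autumn" and "in the scriptorium".

Felix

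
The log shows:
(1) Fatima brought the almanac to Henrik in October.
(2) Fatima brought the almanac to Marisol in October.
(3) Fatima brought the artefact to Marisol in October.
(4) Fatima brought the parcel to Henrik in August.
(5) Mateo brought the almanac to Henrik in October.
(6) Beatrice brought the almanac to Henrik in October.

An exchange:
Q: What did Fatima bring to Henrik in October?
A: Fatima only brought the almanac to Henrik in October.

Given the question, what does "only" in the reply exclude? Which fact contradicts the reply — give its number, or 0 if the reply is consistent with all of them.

0

Answering "What did ...?" puts focus on the thing — here, "the almanac".
So "only" ranges over things; the rest (Fatima as agent and Henrik as recipient and in October as setting) is presupposed.
No listed fact shares that background with another thing. Nothing contradicts the reply.
(Fact (2) would refute a reading with focus on the recipient — but that is not what the question asks.)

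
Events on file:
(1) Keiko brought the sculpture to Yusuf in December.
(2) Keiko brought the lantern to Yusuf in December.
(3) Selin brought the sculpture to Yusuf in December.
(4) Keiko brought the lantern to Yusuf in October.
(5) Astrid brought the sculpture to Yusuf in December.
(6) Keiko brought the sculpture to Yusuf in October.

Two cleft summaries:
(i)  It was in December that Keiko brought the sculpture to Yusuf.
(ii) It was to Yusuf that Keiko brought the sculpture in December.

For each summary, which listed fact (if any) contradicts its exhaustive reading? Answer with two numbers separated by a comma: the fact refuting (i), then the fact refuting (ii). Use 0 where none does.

6, 0

(i): focus "in December". Looking for agent = Keiko, thing = the sculpture, recipient = Yusuf with some other setting — fact (6) has in October there. Refuted.
(ii): focus "Yusuf". No fact shares agent = Keiko, thing = the sculpture, setting = in December with a different recipient. 0.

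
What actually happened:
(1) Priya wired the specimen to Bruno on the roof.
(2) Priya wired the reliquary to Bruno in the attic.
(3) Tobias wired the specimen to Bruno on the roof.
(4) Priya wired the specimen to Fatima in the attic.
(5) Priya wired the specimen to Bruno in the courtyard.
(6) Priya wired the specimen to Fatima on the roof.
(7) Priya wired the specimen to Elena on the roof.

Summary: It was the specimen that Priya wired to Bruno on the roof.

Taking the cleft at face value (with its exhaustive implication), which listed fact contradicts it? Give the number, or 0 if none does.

0

The cleft puts "the specimen" in focus and presupposes the open proposition with Priya as agent and Bruno as recipient and on the roof as setting.
Exhaustivity: the specimen is the only thing satisfying that background.
No listed fact matches the background with a different thing. Exhaustivity holds.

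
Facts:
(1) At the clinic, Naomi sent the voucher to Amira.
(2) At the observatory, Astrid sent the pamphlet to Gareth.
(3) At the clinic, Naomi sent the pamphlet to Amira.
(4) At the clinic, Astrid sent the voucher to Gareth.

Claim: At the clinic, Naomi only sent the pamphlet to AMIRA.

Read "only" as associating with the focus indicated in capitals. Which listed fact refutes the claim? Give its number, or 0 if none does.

0

Focus (in capitals) is "Amira" — the recipient. "Only" excludes alternative recipients while holding fixed Naomi as agent and the pamphlet as thing and at the clinic as setting.
No fact matches Naomi as agent and the pamphlet as thing and at the clinic as setting with a different recipient — every other fact differs on at least one backgrounded slot. So no fact refutes it.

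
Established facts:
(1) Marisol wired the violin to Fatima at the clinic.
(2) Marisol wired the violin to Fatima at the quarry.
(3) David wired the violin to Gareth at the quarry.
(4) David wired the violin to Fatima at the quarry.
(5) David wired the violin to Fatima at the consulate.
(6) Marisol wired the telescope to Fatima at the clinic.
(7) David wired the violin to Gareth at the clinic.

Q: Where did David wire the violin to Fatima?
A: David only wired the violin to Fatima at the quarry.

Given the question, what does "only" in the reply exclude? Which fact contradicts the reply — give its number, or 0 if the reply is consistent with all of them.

The question "Where did ...?" targets the setting, so in the reply the focus falls on "at the quarry".
"Only" then excludes alternative settings while the background — David as agent and the violin as thing and Fatima as recipient — is held fixed.
Fact (5) shares the background with a different setting (at the consulate) — counterexample.
(Fact (3) would refute a reading with focus on the recipient — but that is not what the question asks.)

5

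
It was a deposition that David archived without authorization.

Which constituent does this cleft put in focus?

a deposition

In an it-cleft "It was X that/who ...", the clefted constituent X is the focus; the that/who-clause expresses the presupposed open proposition.
Here the focus is "a deposition". The backgrounded (presupposed) material includes "David" and "without authorization".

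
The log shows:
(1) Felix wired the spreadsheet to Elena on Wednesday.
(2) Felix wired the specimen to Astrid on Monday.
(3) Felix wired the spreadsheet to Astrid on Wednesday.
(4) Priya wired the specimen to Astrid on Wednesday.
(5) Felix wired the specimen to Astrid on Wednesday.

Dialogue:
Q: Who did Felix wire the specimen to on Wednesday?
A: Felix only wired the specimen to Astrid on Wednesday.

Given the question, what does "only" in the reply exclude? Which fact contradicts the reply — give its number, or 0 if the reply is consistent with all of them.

The question "Who did ... to ...?" targets the recipient, so in the reply the focus falls on "Astrid".
"Only" then excludes alternative recipients while the background — Felix as agent and the specimen as thing and on Wednesday as setting — is held fixed.
No fact keeps Felix as agent and the specimen as thing and on Wednesday as setting while changing the recipient; every other fact differs on something backgrounded. The reply stands.
(Fact (3) would refute a reading with focus on the thing — but that is not what the question asks.)

0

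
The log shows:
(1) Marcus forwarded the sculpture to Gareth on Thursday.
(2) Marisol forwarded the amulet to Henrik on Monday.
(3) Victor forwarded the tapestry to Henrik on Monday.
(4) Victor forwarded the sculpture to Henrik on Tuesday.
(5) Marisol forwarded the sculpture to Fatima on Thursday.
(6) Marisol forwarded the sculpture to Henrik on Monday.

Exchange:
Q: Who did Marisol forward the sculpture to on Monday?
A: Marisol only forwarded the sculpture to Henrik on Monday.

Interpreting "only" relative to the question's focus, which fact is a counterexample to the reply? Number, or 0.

0

The question "Who did ... to ...?" targets the recipient, so in the reply the focus falls on "Henrik".
"Only" then excludes alternative recipients while the background — same agent, thing, setting (Marisol / the sculpture / on Monday) — is held fixed.
No fact keeps same agent, thing, setting (Marisol / the sculpture / on Monday) while changing the recipient; every other fact differs on something backgrounded. The reply stands.
(Fact (2) would refute a reading with focus on the thing — but that is not what the question asks.)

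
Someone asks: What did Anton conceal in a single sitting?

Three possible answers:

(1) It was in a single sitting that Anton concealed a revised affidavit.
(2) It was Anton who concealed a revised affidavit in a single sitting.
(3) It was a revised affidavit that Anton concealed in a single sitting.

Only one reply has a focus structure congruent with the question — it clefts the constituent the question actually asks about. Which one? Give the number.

The question word "what" targets the direct object.
Option (1) clefts "in a single sitting" — the manner, not what was asked.
Option (2) clefts "Anton" — the subject (agent), not what was asked.
Option (3) clefts "a revised affidavit" — that matches what the question asks about.
So the congruent reply is (3).

3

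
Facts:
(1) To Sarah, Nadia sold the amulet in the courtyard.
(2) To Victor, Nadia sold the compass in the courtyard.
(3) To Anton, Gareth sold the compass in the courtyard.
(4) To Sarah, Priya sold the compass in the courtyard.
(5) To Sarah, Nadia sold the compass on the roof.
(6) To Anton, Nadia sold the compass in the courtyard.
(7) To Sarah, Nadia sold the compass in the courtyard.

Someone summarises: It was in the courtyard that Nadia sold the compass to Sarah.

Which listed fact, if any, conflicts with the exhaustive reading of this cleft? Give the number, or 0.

5

The cleft puts "in the courtyard" in focus and presupposes the open proposition with same agent, thing, recipient (Nadia / the compass / Sarah).
The exhaustive reading says no other setting fits that background.
Fact (5) shares the background but with setting = on the roof; exhaustivity is violated.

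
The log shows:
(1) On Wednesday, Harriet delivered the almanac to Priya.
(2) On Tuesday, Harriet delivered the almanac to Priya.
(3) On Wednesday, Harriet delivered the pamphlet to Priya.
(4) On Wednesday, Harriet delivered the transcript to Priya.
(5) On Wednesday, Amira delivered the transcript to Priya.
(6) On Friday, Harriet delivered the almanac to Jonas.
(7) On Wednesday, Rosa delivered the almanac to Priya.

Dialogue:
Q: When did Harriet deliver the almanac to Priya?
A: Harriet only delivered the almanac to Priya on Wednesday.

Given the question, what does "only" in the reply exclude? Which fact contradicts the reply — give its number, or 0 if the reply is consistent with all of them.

The question "When did ...?" targets the setting, so in the reply the focus falls on "on Wednesday".
"Only" then excludes alternative settings while the background — Harriet as agent and the almanac as thing and Priya as recipient — is held fixed.
Fact (2) shares the background with a different setting (on Tuesday) — counterexample.
(Fact (3) would refute a reading with focus on the thing — but that is not what the question asks.)

2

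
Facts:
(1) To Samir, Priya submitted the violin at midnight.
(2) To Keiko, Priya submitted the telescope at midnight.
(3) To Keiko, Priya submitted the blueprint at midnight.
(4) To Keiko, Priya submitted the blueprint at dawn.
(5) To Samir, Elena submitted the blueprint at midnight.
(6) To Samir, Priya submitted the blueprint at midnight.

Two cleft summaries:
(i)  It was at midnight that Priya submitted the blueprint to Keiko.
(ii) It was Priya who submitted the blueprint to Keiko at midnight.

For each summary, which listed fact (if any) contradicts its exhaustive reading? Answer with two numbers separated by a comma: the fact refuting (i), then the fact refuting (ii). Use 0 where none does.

Summary (i) focuses "at midnight" (the setting); background Priya as agent and the blueprint as thing and Keiko as recipient. Fact (4) matches that background with setting = at dawn — refutes (i).
Summary (ii) focuses "Priya" (the agent); background the blueprint as thing and Keiko as recipient and at midnight as setting. No fact matches that background with a different agent, so 0.

4, 0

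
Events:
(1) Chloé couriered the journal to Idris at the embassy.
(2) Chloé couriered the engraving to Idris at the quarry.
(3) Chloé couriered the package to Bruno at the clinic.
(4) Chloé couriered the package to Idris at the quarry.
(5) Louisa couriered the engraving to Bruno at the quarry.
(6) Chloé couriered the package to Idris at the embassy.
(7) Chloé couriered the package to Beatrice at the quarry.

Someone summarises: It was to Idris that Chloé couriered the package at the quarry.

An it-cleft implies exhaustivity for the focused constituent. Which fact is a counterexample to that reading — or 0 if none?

The cleft puts "Idris" in focus and presupposes the open proposition with agent = Chloé, thing = the package, setting = at the quarry.
The exhaustive reading says no other recipient fits that background.
But fact (7) also has agent = Chloé, thing = the package, setting = at the quarry, with recipient = Beatrice — so the exhaustive reading fails.

7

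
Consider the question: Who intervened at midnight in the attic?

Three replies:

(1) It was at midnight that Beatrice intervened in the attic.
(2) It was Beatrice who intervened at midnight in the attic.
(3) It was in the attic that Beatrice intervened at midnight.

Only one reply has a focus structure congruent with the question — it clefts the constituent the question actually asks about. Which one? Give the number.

The question word "who" targets the subject (agent).
Option (1) clefts "at midnight" — the time, not what was asked.
Option (2) clefts "Beatrice" — that matches what the question asks about.
Option (3) clefts "in the attic" — the location, not what was asked.
So the congruent reply is (2).

2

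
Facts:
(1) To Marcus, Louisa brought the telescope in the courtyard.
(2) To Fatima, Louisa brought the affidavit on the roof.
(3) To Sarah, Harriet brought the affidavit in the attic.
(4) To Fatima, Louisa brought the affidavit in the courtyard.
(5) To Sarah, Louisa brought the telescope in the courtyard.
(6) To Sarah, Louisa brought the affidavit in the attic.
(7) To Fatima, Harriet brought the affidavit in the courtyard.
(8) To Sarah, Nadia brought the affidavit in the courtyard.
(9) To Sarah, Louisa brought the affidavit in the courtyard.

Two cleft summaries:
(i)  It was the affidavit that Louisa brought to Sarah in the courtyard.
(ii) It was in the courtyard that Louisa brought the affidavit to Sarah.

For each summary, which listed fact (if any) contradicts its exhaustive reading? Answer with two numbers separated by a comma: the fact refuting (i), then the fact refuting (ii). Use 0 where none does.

5, 6

(i): focus "the affidavit". Looking for Louisa as agent and Sarah as recipient and in the courtyard as setting with some other thing — fact (5) has the telescope there. Refuted.
(ii): focus "in the courtyard". Looking for Louisa as agent and the affidavit as thing and Sarah as recipient with some other setting — fact (6) has in the attic there. Refuted.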